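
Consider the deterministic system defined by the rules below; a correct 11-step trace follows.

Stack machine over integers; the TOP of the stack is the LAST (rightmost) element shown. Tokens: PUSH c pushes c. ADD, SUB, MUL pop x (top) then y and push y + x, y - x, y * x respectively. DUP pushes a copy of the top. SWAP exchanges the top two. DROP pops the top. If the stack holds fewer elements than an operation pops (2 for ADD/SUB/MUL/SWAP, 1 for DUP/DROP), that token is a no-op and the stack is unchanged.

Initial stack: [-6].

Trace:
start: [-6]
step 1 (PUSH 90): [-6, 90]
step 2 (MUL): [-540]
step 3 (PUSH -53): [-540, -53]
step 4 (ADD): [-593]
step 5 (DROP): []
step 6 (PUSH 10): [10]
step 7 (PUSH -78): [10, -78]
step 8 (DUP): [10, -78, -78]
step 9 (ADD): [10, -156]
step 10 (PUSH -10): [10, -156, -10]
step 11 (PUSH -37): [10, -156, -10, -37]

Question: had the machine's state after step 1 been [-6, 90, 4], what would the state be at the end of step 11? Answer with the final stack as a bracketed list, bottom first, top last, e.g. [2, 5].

state after step 1 := [-6, 90, 4]
step 2 (MUL): [-6, 360]
step 3 (PUSH -53): [-6, 360, -53]
step 4 (ADD): [-6, 307]
step 5 (DROP): [-6]
step 6 (PUSH 10): [-6, 10]
step 7 (PUSH -78): [-6, 10, -78]
step 8 (DUP): [-6, 10, -78, -78]
step 9 (ADD): [-6, 10, -156]
step 10 (PUSH -10): [-6, 10, -156, -10]
step 11 (PUSH -37): [-6, 10, -156, -10, -37]

[-6, 10, -156, -10, -37]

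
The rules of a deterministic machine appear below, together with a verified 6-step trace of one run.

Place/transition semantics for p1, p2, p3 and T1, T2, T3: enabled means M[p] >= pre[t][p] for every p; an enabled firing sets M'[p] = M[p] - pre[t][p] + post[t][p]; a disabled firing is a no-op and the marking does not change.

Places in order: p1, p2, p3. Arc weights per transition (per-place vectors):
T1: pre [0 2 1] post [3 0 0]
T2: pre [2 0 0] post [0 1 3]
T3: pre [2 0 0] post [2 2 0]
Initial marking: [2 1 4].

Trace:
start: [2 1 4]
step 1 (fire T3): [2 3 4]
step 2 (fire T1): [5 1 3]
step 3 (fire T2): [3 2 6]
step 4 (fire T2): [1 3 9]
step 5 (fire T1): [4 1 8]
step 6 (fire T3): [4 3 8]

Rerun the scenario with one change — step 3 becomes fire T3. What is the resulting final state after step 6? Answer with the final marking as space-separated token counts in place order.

(re-executing from step 3 with the substitution; state before step 3: [5 1 3])
step 3 (fire T3): [5 3 3]
step 4 (fire T2): [3 4 6]
step 5 (fire T1): [6 2 5]
step 6 (fire T3): [6 4 5]

6 4 5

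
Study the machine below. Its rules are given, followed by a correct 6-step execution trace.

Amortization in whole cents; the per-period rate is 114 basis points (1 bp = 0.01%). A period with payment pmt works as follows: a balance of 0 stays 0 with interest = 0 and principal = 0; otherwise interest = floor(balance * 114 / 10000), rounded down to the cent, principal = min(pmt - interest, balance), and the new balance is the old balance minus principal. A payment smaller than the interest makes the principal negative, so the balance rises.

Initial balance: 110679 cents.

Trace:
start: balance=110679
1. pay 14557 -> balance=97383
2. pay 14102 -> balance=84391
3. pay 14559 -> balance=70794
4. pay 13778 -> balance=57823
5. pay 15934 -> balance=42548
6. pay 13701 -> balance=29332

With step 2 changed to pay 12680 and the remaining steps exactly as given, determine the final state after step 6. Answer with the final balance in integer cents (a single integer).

(re-executing from step 2 with the substitution; state before step 2: balance=97383)
2. pay 12680 -> balance=85813
3. pay 14559 -> balance=72232
4. pay 13778 -> balance=59277
5. pay 15934 -> balance=44018
6. pay 13701 -> balance=30818

30818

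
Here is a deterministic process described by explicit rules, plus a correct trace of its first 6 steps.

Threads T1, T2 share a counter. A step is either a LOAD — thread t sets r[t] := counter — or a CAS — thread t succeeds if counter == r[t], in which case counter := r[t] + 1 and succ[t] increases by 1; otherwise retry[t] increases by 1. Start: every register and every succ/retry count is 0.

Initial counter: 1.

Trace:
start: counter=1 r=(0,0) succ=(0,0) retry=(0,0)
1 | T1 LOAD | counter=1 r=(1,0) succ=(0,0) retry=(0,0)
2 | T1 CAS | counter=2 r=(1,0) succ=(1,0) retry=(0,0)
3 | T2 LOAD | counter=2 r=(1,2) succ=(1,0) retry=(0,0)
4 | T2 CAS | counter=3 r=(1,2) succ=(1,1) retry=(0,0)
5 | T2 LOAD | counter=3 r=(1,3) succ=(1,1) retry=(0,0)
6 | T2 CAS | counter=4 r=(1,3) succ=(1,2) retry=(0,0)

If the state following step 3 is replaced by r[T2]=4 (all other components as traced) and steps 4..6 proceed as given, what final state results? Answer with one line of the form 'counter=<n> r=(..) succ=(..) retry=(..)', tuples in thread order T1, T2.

state after step 3 := counter=2 r=(1,4) succ=(1,0) retry=(0,0)
4 | T2 CAS | counter=2 r=(1,4) succ=(1,0) retry=(0,1)
5 | T2 LOAD | counter=2 r=(1,2) succ=(1,0) retry=(0,1)
6 | T2 CAS | counter=3 r=(1,2) succ=(1,1) retry=(0,1)

counter=3 r=(1,2) succ=(1,1) retry=(0,1)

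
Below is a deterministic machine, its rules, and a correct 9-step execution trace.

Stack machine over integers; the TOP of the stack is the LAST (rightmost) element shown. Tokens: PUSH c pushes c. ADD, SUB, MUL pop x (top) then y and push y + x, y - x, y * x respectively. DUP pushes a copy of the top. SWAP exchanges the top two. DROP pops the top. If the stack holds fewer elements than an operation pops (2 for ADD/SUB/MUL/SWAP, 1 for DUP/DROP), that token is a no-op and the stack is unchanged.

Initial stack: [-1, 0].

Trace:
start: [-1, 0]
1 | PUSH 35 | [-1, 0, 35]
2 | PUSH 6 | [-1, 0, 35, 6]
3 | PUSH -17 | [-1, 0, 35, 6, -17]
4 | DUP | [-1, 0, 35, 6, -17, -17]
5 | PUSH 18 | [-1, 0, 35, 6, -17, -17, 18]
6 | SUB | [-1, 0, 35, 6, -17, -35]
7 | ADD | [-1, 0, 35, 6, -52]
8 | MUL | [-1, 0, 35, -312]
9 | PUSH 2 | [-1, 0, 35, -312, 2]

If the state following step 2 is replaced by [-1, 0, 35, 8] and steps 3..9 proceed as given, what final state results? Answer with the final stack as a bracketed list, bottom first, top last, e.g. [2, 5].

[-1, 0, 35, -416, 2]

state after step 2 := [-1, 0, 35, 8]
3 | PUSH -17 | [-1, 0, 35, 8, -17]
4 | DUP | [-1, 0, 35, 8, -17, -17]
5 | PUSH 18 | [-1, 0, 35, 8, -17, -17, 18]
6 | SUB | [-1, 0, 35, 8, -17, -35]
7 | ADD | [-1, 0, 35, 8, -52]
8 | MUL | [-1, 0, 35, -416]
9 | PUSH 2 | [-1, 0, 35, -416, 2]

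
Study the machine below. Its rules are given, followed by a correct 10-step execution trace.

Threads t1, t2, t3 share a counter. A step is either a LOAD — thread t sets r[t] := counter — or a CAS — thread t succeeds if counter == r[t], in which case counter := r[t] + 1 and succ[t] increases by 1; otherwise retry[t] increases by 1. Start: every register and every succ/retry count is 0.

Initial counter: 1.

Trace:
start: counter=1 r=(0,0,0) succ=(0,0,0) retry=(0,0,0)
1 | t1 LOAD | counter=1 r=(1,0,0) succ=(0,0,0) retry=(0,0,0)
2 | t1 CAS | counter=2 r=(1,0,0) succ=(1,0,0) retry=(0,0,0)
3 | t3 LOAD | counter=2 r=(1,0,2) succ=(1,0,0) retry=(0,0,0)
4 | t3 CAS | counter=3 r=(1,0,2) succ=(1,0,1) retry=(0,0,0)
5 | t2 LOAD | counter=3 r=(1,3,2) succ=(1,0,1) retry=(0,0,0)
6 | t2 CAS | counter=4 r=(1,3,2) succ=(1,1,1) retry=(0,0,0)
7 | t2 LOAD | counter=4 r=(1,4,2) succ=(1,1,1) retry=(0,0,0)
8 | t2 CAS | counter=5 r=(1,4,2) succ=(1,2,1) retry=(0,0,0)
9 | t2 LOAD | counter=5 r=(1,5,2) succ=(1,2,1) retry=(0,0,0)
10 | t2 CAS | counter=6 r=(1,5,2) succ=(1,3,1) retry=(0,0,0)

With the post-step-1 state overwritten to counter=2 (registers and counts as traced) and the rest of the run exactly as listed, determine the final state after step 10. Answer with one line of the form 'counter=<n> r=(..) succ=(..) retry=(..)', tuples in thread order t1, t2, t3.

counter=6 r=(1,5,2) succ=(0,3,1) retry=(1,0,0)

state after step 1 := counter=2 r=(1,0,0) succ=(0,0,0) retry=(0,0,0)
2 | t1 CAS | counter=2 r=(1,0,0) succ=(0,0,0) retry=(1,0,0)
3 | t3 LOAD | counter=2 r=(1,0,2) succ=(0,0,0) retry=(1,0,0)
4 | t3 CAS | counter=3 r=(1,0,2) succ=(0,0,1) retry=(1,0,0)
5 | t2 LOAD | counter=3 r=(1,3,2) succ=(0,0,1) retry=(1,0,0)
6 | t2 CAS | counter=4 r=(1,3,2) succ=(0,1,1) retry=(1,0,0)
7 | t2 LOAD | counter=4 r=(1,4,2) succ=(0,1,1) retry=(1,0,0)
8 | t2 CAS | counter=5 r=(1,4,2) succ=(0,2,1) retry=(1,0,0)
9 | t2 LOAD | counter=5 r=(1,5,2) succ=(0,2,1) retry=(1,0,0)
10 | t2 CAS | counter=6 r=(1,5,2) succ=(0,3,1) retry=(1,0,0)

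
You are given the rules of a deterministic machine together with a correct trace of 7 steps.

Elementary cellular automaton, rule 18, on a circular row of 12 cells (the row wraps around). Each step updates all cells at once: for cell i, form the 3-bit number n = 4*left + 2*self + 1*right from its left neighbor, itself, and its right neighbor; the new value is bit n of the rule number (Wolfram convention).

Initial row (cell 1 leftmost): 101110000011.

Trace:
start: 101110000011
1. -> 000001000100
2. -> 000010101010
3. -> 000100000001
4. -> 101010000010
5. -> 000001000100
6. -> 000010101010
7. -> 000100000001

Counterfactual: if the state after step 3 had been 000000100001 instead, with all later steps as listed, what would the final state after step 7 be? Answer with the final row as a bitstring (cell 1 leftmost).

state after step 3 := 000000100001
4. -> 100001010010
5. -> 010010001100
6. -> 101101010010
7. -> 000000001100

000000001100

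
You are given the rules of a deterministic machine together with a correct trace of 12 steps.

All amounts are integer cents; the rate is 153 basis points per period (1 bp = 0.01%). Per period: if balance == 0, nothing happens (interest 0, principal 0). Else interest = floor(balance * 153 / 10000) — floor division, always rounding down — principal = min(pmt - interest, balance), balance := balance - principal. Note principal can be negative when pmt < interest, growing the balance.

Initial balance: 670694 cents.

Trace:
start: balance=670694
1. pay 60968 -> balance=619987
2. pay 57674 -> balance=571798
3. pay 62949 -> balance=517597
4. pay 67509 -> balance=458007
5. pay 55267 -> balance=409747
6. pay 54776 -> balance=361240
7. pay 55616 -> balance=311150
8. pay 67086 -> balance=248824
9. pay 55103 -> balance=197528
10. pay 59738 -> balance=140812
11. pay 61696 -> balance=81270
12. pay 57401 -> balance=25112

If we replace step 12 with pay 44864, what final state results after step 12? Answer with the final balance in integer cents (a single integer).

(re-executing from step 12 with the substitution; state before step 12: balance=81270)
12. pay 44864 -> balance=37649

37649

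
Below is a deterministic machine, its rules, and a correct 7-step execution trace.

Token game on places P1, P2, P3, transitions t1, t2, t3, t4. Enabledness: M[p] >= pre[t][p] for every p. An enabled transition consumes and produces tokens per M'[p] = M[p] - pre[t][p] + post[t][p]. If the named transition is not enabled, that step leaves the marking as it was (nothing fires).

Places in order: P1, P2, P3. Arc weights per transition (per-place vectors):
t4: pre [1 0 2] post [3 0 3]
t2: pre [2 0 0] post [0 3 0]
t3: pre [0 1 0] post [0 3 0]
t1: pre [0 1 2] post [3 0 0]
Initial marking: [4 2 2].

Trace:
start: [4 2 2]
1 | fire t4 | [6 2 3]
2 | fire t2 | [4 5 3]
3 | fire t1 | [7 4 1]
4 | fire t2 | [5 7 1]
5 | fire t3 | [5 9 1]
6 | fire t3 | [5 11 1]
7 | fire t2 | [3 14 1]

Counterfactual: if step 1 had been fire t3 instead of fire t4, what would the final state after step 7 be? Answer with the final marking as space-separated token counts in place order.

(re-executing from step 1 with the substitution; state before step 1: [4 2 2])
1 | fire t3 | [4 4 2]
2 | fire t2 | [2 7 2]
3 | fire t1 | [5 6 0]
4 | fire t2 | [3 9 0]
5 | fire t3 | [3 11 0]
6 | fire t3 | [3 13 0]
7 | fire t2 | [1 16 0]

1 16 0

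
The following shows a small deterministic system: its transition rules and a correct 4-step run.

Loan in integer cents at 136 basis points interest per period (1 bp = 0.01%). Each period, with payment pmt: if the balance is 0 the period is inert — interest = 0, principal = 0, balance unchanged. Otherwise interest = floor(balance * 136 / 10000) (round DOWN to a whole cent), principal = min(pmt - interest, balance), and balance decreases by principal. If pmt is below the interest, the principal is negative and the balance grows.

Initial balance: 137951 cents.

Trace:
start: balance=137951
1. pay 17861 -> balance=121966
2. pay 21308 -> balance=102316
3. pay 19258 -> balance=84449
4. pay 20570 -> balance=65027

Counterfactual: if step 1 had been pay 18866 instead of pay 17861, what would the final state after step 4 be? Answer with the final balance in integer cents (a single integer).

63981

(re-executing from step 1 with the substitution; state before step 1: balance=137951)
1. pay 18866 -> balance=120961
2. pay 21308 -> balance=101298
3. pay 19258 -> balance=83417
4. pay 20570 -> balance=63981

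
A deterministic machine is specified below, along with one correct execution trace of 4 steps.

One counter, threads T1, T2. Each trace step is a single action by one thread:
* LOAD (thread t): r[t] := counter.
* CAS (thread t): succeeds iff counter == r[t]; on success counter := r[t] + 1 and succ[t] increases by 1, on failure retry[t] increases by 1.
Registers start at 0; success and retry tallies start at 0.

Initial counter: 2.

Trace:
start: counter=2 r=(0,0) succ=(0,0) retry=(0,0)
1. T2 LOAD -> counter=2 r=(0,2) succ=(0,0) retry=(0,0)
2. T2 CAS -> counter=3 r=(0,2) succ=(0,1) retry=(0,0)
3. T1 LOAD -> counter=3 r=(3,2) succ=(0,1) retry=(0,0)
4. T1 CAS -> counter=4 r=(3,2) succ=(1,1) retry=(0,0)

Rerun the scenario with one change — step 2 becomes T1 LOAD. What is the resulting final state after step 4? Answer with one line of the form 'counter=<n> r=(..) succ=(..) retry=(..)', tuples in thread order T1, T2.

(re-executing from step 2 with the substitution; state before step 2: counter=2 r=(0,2) succ=(0,0) retry=(0,0))
2. T1 LOAD -> counter=2 r=(2,2) succ=(0,0) retry=(0,0)
3. T1 LOAD -> counter=2 r=(2,2) succ=(0,0) retry=(0,0)
4. T1 CAS -> counter=3 r=(2,2) succ=(1,0) retry=(0,0)

counter=3 r=(2,2) succ=(1,0) retry=(0,0)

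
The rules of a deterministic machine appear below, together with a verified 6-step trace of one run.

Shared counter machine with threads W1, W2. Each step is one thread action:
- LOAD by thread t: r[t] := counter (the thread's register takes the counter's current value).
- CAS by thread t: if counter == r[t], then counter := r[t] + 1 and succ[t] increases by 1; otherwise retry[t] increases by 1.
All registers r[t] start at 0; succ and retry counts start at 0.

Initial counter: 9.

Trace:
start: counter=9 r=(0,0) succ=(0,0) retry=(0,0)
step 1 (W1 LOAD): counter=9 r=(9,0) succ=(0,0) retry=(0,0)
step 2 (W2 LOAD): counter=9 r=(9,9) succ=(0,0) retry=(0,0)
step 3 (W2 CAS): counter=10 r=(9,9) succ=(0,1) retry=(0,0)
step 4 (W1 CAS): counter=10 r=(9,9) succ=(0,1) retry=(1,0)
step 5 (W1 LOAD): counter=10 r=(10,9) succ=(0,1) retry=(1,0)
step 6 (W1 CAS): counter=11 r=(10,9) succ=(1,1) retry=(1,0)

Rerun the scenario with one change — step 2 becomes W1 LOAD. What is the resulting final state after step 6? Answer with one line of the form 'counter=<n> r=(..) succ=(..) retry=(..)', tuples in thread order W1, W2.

counter=11 r=(10,0) succ=(2,0) retry=(0,1)

(re-executing from step 2 with the substitution; state before step 2: counter=9 r=(9,0) succ=(0,0) retry=(0,0))
step 2 (W1 LOAD): counter=9 r=(9,0) succ=(0,0) retry=(0,0)
step 3 (W2 CAS): counter=9 r=(9,0) succ=(0,0) retry=(0,1)
step 4 (W1 CAS): counter=10 r=(9,0) succ=(1,0) retry=(0,1)
step 5 (W1 LOAD): counter=10 r=(10,0) succ=(1,0) retry=(0,1)
step 6 (W1 CAS): counter=11 r=(10,0) succ=(2,0) retry=(0,1)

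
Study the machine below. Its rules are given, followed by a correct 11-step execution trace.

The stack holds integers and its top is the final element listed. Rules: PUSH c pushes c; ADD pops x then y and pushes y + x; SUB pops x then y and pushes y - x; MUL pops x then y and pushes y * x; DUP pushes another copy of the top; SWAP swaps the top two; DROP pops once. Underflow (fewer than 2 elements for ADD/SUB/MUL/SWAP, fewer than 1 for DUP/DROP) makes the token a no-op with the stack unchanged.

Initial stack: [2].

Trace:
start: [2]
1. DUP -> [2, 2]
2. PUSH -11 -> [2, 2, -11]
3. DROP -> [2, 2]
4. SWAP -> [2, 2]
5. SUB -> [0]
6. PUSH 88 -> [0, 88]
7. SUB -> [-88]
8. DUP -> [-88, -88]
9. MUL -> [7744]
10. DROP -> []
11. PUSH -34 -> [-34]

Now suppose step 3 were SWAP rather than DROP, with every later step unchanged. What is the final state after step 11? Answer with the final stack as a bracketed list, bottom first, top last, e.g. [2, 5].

(re-executing from step 3 with the substitution; state before step 3: [2, 2, -11])
3. SWAP -> [2, -11, 2]
4. SWAP -> [2, 2, -11]
5. SUB -> [2, 13]
6. PUSH 88 -> [2, 13, 88]
7. SUB -> [2, -75]
8. DUP -> [2, -75, -75]
9. MUL -> [2, 5625]
10. DROP -> [2]
11. PUSH -34 -> [2, -34]

[2, -34]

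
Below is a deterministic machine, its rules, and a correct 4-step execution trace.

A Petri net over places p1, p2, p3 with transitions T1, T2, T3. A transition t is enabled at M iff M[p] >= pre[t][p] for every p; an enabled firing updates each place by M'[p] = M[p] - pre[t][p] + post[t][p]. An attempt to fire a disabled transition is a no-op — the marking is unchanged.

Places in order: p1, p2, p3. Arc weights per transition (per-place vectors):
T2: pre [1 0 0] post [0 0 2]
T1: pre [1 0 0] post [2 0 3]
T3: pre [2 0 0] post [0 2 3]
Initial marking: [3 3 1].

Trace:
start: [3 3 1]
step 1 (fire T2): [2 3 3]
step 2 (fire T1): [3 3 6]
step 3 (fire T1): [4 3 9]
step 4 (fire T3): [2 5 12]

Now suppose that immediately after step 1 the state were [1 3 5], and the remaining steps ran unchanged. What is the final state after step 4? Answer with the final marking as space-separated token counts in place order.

state after step 1 := [1 3 5]
step 2 (fire T1): [2 3 8]
step 3 (fire T1): [3 3 11]
step 4 (fire T3): [1 5 14]

1 5 14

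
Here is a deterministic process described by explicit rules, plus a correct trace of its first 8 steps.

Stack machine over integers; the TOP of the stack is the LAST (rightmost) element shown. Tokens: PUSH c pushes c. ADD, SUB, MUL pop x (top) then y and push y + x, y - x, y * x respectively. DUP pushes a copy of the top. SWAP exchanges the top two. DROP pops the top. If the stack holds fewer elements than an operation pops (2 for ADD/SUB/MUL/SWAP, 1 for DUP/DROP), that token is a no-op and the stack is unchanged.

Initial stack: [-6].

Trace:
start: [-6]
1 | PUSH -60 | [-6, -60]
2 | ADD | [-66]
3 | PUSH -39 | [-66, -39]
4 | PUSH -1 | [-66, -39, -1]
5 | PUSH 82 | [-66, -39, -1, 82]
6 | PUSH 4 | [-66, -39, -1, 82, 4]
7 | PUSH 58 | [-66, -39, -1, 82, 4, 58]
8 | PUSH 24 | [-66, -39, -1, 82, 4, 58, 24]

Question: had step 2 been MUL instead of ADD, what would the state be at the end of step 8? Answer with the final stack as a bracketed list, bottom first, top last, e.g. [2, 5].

(re-executing from step 2 with the substitution; state before step 2: [-6, -60])
2 | MUL | [360]
3 | PUSH -39 | [360, -39]
4 | PUSH -1 | [360, -39, -1]
5 | PUSH 82 | [360, -39, -1, 82]
6 | PUSH 4 | [360, -39, -1, 82, 4]
7 | PUSH 58 | [360, -39, -1, 82, 4, 58]
8 | PUSH 24 | [360, -39, -1, 82, 4, 58, 24]

[360, -39, -1, 82, 4, 58, 24]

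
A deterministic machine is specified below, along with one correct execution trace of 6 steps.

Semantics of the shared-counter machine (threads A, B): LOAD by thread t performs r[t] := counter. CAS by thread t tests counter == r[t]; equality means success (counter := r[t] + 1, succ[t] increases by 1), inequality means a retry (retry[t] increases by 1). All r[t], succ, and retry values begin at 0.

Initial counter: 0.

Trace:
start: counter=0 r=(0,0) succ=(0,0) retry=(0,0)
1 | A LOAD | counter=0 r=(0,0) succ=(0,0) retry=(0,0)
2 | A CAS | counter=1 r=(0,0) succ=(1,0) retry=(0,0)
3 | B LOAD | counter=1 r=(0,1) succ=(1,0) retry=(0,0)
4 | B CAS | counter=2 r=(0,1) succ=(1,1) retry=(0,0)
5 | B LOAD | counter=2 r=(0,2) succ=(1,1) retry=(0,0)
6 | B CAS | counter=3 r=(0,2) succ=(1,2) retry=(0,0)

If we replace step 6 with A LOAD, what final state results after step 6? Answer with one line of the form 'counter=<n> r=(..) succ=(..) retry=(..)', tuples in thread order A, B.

counter=2 r=(2,2) succ=(1,1) retry=(0,0)

(re-executing from step 6 with the substitution; state before step 6: counter=2 r=(0,2) succ=(1,1) retry=(0,0))
6 | A LOAD | counter=2 r=(2,2) succ=(1,1) retry=(0,0)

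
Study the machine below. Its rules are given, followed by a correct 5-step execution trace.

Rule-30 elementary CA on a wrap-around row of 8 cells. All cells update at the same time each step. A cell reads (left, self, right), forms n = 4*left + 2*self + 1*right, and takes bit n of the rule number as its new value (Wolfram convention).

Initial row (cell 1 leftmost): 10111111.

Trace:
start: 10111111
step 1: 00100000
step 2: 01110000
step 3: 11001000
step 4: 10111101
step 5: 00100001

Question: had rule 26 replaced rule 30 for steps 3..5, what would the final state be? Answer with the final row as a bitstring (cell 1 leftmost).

00100001

(re-executing steps 3..5 under rule 26; state before step 3: 01110000)
step 3: 11001000
step 4: 10110101
step 5: 00100001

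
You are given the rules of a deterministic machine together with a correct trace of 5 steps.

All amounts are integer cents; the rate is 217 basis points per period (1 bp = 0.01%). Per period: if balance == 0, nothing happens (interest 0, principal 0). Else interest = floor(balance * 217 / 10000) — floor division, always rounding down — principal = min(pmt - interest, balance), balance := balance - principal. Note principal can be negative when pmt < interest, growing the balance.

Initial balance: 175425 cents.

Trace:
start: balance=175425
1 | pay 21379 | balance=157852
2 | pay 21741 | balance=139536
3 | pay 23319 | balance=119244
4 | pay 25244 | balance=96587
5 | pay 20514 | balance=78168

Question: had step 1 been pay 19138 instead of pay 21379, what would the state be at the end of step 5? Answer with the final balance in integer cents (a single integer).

80611

(re-executing from step 1 with the substitution; state before step 1: balance=175425)
1 | pay 19138 | balance=160093
2 | pay 21741 | balance=141826
3 | pay 23319 | balance=121584
4 | pay 25244 | balance=98978
5 | pay 20514 | balance=80611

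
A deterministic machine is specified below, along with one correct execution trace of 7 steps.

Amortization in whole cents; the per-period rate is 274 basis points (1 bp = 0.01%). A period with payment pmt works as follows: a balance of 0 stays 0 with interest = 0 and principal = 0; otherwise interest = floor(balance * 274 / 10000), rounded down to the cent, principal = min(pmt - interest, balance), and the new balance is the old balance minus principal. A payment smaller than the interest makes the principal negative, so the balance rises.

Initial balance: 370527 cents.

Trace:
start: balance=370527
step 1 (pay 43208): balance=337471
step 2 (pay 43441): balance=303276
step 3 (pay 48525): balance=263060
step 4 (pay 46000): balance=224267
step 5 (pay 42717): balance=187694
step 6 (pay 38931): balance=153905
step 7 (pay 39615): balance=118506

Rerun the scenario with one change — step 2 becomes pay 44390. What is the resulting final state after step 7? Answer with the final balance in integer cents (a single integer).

(re-executing from step 2 with the substitution; state before step 2: balance=337471)
step 2 (pay 44390): balance=302327
step 3 (pay 48525): balance=262085
step 4 (pay 46000): balance=223266
step 5 (pay 42717): balance=186666
step 6 (pay 38931): balance=152849
step 7 (pay 39615): balance=117422

117422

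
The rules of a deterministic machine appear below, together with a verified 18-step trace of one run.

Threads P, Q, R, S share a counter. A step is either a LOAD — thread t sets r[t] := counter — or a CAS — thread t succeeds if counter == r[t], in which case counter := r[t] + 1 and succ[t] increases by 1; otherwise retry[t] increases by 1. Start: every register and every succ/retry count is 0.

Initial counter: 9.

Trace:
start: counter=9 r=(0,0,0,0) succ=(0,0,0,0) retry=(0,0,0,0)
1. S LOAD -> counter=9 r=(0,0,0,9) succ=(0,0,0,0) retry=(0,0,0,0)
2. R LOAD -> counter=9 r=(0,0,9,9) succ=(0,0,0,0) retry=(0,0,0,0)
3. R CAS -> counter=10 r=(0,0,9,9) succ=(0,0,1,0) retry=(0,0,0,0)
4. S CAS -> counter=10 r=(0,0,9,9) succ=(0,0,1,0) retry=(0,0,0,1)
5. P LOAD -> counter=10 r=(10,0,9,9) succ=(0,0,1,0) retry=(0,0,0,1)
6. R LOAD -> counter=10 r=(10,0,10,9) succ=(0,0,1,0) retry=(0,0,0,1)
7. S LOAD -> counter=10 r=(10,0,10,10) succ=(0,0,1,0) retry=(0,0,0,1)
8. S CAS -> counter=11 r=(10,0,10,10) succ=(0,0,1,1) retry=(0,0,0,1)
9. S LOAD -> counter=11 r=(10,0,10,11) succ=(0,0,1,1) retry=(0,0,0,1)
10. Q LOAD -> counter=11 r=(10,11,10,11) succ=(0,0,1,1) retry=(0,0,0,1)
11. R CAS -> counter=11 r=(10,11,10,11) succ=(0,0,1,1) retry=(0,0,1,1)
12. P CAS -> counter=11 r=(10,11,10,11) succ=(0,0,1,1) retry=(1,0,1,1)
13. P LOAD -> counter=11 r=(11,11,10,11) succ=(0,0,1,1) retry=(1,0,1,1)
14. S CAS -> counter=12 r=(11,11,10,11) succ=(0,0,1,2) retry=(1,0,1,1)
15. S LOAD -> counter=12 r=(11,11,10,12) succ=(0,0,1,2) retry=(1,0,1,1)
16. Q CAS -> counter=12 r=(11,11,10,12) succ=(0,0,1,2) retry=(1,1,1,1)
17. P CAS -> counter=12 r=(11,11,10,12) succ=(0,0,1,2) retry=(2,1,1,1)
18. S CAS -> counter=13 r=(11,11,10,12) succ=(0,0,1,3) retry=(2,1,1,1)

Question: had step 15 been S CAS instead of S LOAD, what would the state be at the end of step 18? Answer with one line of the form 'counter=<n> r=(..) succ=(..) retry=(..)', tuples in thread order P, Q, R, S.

(re-executing from step 15 with the substitution; state before step 15: counter=12 r=(11,11,10,11) succ=(0,0,1,2) retry=(1,0,1,1))
15. S CAS -> counter=12 r=(11,11,10,11) succ=(0,0,1,2) retry=(1,0,1,2)
16. Q CAS -> counter=12 r=(11,11,10,11) succ=(0,0,1,2) retry=(1,1,1,2)
17. P CAS -> counter=12 r=(11,11,10,11) succ=(0,0,1,2) retry=(2,1,1,2)
18. S CAS -> counter=12 r=(11,11,10,11) succ=(0,0,1,2) retry=(2,1,1,3)

counter=12 r=(11,11,10,11) succ=(0,0,1,2) retry=(2,1,1,3)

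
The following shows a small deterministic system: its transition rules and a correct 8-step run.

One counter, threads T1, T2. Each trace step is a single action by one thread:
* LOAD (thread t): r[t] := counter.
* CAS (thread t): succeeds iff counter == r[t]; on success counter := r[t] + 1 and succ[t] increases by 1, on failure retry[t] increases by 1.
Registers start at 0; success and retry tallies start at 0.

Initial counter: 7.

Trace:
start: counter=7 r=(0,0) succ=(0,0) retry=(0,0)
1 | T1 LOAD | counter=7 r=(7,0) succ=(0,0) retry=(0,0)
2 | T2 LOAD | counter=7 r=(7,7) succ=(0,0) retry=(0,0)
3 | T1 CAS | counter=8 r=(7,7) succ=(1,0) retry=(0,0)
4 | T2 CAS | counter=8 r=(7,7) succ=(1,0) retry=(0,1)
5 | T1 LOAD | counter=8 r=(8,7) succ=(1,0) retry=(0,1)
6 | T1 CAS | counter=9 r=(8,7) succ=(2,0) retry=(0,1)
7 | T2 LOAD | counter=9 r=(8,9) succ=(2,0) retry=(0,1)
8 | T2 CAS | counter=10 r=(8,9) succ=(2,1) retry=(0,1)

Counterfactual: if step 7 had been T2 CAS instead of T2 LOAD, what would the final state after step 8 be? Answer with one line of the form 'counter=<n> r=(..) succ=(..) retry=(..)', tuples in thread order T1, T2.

counter=9 r=(8,7) succ=(2,0) retry=(0,3)

(re-executing from step 7 with the substitution; state before step 7: counter=9 r=(8,7) succ=(2,0) retry=(0,1))
7 | T2 CAS | counter=9 r=(8,7) succ=(2,0) retry=(0,2)
8 | T2 CAS | counter=9 r=(8,7) succ=(2,0) retry=(0,3)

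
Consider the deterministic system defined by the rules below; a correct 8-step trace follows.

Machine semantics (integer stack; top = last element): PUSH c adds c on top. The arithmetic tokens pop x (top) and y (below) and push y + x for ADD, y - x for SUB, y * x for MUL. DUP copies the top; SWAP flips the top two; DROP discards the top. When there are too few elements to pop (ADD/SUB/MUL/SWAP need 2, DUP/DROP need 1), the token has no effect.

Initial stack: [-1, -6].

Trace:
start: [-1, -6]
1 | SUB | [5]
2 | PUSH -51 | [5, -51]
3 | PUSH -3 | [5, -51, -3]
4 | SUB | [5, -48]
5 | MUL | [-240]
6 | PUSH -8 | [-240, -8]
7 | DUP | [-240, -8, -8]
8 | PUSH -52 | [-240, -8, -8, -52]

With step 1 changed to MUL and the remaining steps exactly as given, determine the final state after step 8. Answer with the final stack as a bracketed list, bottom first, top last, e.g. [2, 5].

[-288, -8, -8, -52]

(re-executing from step 1 with the substitution; state before step 1: [-1, -6])
1 | MUL | [6]
2 | PUSH -51 | [6, -51]
3 | PUSH -3 | [6, -51, -3]
4 | SUB | [6, -48]
5 | MUL | [-288]
6 | PUSH -8 | [-288, -8]
7 | DUP | [-288, -8, -8]
8 | PUSH -52 | [-288, -8, -8, -52]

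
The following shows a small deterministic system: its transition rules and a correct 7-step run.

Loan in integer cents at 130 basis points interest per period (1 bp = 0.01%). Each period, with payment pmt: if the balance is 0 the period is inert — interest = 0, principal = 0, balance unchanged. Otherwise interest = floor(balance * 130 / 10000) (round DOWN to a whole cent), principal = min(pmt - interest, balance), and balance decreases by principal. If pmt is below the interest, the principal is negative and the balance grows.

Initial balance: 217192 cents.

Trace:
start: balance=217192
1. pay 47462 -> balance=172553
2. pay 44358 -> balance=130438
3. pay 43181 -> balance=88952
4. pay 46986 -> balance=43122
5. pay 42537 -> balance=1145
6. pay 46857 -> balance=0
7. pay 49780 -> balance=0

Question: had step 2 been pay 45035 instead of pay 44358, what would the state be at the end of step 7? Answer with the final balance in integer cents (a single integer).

0

(re-executing from step 2 with the substitution; state before step 2: balance=172553)
2. pay 45035 -> balance=129761
3. pay 43181 -> balance=88266
4. pay 46986 -> balance=42427
5. pay 42537 -> balance=441
6. pay 46857 -> balance=0
7. pay 49780 -> balance=0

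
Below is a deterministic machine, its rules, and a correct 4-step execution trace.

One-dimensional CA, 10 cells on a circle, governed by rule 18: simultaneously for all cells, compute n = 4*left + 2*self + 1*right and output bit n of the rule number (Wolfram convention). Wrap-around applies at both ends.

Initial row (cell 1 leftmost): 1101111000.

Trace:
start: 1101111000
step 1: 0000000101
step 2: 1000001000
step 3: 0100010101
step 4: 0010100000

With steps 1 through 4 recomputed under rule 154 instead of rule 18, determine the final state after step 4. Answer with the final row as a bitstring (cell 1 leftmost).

1110001101

(re-executing steps 1..4 under rule 154; state before step 1: 1101111000)
step 1: 1001110101
step 2: 0111100001
step 3: 0111010010
step 4: 1110001101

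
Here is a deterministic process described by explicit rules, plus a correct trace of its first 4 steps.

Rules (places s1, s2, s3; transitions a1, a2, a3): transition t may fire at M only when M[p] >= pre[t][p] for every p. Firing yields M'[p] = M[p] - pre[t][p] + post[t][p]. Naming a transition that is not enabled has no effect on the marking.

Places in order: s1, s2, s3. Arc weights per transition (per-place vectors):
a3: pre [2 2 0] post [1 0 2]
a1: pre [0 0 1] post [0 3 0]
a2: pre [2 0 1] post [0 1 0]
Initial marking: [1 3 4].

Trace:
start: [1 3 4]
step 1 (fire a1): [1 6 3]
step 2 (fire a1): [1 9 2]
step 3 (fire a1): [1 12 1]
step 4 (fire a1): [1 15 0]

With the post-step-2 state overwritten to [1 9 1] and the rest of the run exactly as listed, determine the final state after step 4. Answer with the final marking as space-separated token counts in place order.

state after step 2 := [1 9 1]
step 3 (fire a1): [1 12 0]
step 4 (fire a1): [1 12 0]

1 12 0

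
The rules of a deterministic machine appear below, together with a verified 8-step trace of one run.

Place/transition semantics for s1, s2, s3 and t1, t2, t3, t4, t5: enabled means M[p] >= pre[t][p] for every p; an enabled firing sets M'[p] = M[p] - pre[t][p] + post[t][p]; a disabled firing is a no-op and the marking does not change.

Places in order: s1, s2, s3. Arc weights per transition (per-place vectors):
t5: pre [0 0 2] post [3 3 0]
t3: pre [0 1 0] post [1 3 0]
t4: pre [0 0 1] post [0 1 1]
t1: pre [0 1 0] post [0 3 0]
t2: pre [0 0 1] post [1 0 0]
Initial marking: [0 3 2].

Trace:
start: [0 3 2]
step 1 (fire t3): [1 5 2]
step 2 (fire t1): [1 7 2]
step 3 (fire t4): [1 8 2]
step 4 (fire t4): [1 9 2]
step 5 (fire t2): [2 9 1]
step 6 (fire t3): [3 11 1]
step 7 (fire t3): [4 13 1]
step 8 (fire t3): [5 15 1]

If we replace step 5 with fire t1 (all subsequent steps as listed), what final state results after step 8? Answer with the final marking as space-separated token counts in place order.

4 17 2

(re-executing from step 5 with the substitution; state before step 5: [1 9 2])
step 5 (fire t1): [1 11 2]
step 6 (fire t3): [2 13 2]
step 7 (fire t3): [3 15 2]
step 8 (fire t3): [4 17 2]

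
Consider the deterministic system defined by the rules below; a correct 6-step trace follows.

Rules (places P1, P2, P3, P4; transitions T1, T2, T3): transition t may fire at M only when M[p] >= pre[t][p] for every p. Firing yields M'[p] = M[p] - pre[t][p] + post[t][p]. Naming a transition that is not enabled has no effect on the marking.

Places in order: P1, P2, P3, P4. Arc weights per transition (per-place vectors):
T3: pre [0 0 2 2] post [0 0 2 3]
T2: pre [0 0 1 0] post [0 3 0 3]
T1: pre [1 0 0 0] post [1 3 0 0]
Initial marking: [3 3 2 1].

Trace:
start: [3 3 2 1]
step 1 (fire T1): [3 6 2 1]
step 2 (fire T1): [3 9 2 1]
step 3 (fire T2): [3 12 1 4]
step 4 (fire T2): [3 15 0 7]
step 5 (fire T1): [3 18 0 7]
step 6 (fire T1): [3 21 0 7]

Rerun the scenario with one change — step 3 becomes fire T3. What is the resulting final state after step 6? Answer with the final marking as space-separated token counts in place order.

3 18 1 4

(re-executing from step 3 with the substitution; state before step 3: [3 9 2 1])
step 3 (fire T3): [3 9 2 1]
step 4 (fire T2): [3 12 1 4]
step 5 (fire T1): [3 15 1 4]
step 6 (fire T1): [3 18 1 4]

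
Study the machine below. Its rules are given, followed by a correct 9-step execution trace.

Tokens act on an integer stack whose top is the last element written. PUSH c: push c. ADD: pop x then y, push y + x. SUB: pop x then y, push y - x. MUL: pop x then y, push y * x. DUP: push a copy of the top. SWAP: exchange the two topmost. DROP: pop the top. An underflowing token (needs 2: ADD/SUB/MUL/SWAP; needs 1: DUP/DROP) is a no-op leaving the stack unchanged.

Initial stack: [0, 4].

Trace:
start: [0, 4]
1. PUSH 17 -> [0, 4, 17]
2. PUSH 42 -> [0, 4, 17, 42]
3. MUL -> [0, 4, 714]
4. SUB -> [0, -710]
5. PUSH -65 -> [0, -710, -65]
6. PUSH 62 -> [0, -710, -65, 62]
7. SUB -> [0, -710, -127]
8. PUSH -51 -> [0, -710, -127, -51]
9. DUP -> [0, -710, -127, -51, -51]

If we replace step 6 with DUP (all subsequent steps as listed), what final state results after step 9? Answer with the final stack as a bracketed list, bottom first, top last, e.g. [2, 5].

[0, -710, 0, -51, -51]

(re-executing from step 6 with the substitution; state before step 6: [0, -710, -65])
6. DUP -> [0, -710, -65, -65]
7. SUB -> [0, -710, 0]
8. PUSH -51 -> [0, -710, 0, -51]
9. DUP -> [0, -710, 0, -51, -51]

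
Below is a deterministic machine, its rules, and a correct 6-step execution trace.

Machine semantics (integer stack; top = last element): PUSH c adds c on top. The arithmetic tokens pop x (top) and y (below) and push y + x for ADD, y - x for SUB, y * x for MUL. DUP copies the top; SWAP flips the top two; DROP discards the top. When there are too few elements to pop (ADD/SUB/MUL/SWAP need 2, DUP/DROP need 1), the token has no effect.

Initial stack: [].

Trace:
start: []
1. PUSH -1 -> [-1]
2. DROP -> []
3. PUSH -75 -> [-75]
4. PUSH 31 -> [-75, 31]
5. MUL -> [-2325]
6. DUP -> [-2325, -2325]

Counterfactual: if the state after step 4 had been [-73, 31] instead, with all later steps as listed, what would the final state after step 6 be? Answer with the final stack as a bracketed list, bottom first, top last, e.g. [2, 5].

state after step 4 := [-73, 31]
5. MUL -> [-2263]
6. DUP -> [-2263, -2263]

[-2263, -2263]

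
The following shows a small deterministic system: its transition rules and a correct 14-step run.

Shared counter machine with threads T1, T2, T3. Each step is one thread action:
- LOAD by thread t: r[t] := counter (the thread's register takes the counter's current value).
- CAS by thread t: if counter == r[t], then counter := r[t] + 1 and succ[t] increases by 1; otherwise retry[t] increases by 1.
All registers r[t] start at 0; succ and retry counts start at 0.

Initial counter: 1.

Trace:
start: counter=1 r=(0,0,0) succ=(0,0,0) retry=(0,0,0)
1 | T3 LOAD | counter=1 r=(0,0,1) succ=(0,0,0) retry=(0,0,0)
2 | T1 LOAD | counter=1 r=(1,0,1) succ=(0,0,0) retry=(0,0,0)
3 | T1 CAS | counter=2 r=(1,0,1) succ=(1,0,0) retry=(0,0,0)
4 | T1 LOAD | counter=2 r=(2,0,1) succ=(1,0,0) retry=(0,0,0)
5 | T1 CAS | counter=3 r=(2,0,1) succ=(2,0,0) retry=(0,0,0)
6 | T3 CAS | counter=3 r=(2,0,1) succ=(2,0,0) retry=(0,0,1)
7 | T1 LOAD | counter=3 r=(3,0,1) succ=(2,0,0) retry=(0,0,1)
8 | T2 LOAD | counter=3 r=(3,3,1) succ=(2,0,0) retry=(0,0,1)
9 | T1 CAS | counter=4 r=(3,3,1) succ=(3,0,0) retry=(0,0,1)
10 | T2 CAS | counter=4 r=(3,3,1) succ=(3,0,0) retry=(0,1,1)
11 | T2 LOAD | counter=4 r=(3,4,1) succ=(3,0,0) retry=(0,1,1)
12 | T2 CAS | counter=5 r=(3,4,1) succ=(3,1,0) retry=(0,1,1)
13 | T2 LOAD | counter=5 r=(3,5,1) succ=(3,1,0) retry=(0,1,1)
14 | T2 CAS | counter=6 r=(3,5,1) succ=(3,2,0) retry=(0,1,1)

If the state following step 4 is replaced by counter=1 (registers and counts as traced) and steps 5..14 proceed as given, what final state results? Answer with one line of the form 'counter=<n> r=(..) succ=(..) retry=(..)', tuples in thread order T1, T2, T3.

state after step 4 := counter=1 r=(2,0,1) succ=(1,0,0) retry=(0,0,0)
5 | T1 CAS | counter=1 r=(2,0,1) succ=(1,0,0) retry=(1,0,0)
6 | T3 CAS | counter=2 r=(2,0,1) succ=(1,0,1) retry=(1,0,0)
7 | T1 LOAD | counter=2 r=(2,0,1) succ=(1,0,1) retry=(1,0,0)
8 | T2 LOAD | counter=2 r=(2,2,1) succ=(1,0,1) retry=(1,0,0)
9 | T1 CAS | counter=3 r=(2,2,1) succ=(2,0,1) retry=(1,0,0)
10 | T2 CAS | counter=3 r=(2,2,1) succ=(2,0,1) retry=(1,1,0)
11 | T2 LOAD | counter=3 r=(2,3,1) succ=(2,0,1) retry=(1,1,0)
12 | T2 CAS | counter=4 r=(2,3,1) succ=(2,1,1) retry=(1,1,0)
13 | T2 LOAD | counter=4 r=(2,4,1) succ=(2,1,1) retry=(1,1,0)
14 | T2 CAS | counter=5 r=(2,4,1) succ=(2,2,1) retry=(1,1,0)

counter=5 r=(2,4,1) succ=(2,2,1) retry=(1,1,0)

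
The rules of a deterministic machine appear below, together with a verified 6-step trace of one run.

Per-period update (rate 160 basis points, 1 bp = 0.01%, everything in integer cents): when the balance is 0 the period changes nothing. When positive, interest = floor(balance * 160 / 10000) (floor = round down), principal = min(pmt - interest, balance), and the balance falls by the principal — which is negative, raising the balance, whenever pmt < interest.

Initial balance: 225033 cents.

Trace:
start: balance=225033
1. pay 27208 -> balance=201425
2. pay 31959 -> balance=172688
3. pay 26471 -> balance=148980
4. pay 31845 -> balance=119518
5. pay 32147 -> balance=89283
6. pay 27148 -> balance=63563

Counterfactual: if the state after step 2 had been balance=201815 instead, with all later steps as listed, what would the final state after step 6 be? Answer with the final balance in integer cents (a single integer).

state after step 2 := balance=201815
3. pay 26471 -> balance=178573
4. pay 31845 -> balance=149585
5. pay 32147 -> balance=119831
6. pay 27148 -> balance=94600

94600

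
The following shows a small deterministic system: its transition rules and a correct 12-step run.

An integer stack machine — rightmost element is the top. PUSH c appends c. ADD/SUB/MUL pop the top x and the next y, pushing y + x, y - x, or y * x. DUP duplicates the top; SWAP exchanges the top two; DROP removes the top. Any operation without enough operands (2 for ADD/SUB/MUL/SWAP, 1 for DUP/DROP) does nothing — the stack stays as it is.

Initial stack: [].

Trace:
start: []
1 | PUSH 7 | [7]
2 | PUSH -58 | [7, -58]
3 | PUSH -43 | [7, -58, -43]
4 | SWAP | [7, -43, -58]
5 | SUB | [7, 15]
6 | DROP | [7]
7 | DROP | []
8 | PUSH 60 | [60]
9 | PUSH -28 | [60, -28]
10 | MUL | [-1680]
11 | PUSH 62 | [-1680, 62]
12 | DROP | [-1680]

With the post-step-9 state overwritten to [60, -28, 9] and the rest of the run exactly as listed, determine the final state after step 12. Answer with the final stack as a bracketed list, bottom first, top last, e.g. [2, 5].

state after step 9 := [60, -28, 9]
10 | MUL | [60, -252]
11 | PUSH 62 | [60, -252, 62]
12 | DROP | [60, -252]

[60, -252]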